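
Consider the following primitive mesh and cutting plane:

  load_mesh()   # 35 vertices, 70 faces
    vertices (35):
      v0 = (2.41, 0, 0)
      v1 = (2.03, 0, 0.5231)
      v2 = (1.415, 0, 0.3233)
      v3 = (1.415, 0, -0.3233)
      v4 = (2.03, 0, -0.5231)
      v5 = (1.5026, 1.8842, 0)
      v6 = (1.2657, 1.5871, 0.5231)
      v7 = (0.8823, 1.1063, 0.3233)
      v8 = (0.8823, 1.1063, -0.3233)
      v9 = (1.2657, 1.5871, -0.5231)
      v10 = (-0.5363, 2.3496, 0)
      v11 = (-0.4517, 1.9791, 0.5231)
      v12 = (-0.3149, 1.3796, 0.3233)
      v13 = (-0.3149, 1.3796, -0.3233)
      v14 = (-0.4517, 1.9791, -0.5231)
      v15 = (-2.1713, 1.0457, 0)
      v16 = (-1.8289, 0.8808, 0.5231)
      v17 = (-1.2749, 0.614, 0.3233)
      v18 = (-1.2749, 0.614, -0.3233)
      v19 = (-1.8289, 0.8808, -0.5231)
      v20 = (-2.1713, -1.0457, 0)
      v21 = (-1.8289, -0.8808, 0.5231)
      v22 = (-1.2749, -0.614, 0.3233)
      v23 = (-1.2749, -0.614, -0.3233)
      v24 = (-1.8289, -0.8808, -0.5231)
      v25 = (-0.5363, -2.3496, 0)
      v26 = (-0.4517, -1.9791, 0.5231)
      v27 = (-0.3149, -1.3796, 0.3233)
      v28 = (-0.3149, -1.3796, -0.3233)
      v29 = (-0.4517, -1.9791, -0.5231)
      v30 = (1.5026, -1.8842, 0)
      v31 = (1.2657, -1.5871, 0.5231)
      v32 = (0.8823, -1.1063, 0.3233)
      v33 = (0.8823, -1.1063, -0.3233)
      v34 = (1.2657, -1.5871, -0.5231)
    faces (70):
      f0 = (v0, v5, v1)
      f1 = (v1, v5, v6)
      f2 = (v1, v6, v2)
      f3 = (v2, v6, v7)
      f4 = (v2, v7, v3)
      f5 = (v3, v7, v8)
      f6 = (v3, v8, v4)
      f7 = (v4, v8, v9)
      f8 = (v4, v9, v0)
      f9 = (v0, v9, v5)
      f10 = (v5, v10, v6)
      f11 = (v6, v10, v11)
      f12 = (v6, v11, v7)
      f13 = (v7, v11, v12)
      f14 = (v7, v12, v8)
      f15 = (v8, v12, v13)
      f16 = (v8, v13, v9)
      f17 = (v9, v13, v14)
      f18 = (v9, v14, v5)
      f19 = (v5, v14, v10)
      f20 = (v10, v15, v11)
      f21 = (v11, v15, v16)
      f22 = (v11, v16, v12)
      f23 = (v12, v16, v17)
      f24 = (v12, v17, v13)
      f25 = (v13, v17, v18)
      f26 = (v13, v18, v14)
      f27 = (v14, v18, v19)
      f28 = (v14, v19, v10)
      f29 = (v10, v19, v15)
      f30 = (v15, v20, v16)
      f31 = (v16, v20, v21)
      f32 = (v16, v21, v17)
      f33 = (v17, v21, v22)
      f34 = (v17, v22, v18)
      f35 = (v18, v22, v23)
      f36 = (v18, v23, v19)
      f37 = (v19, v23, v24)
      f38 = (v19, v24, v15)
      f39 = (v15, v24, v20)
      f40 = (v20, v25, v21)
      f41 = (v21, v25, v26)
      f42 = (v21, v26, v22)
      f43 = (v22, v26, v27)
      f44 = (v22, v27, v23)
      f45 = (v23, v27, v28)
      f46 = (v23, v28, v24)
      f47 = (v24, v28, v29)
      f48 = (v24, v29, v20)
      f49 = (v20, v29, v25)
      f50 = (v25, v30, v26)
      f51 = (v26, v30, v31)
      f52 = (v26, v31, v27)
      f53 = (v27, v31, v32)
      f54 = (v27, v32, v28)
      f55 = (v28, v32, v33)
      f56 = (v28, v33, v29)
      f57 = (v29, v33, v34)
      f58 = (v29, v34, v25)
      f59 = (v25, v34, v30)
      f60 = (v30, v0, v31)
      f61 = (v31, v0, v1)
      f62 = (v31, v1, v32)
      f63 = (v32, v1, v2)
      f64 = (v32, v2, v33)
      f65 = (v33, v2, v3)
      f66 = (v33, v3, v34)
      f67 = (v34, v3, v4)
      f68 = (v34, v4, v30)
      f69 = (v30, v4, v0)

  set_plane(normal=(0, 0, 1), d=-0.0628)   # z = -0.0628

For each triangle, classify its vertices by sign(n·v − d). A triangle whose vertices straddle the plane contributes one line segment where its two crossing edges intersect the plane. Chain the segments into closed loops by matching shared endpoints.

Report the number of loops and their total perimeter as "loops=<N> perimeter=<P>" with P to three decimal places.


Straddling triangles (28 of 70):
  (v2,v7,v3) [++-] → (1.20039, 0.445702, -0.0628)–(1.415, 0, -0.0628)  len=0.4947
  (v3,v7,v8) [-+-] → (1.20039, 0.445702, -0.0628)–(0.8823, 1.1063, -0.0628)  len=0.7332
  (v4,v9,v0) [--+] → (2.27262, 0.190537, -0.0628)–(2.36438, 0, -0.0628)  len=0.2115
  (v0,v9,v5) [+-+] → (2.27262, 0.190537, -0.0628)–(1.47416, 1.84853, -0.0628)  len=1.8402
  (v7,v12,v8) [++-] → (0.399976, 1.21641, -0.0628)–(0.8823, 1.1063, -0.0628)  len=0.4947
  (v8,v12,v13) [-+-] → (0.399976, 1.21641, -0.0628)–(-0.3149, 1.3796, -0.0628)  len=0.7333
  (v9,v14,v5) [--+] → (1.26798, 1.89559, -0.0628)–(1.47416, 1.84853, -0.0628)  len=0.2115
  (v5,v14,v10) [+-+] → (1.26798, 1.89559, -0.0628)–(-0.526143, 2.30512, -0.0628)  len=1.8403
  (v12,v17,v13) [++-] → (-0.701662, 1.07116, -0.0628)–(-0.3149, 1.3796, -0.0628)  len=0.4947
  (v13,v17,v18) [-+-] → (-0.701662, 1.07116, -0.0628)–(-1.2749, 0.614, -0.0628)  len=0.7332
  (v14,v19,v10) [--+] → (-0.691481, 2.17327, -0.0628)–(-0.526143, 2.30512, -0.0628)  len=0.2115
  (v10,v19,v15) [+-+] → (-0.691481, 2.17327, -0.0628)–(-2.13019, 1.0259, -0.0628)  len=1.8402
  (v17,v22,v18) [++-] → (-1.2749, 0.119268, -0.0628)–(-1.2749, 0.614, -0.0628)  len=0.4947
  (v18,v22,v23) [-+-] → (-1.2749, 0.119268, -0.0628)–(-1.2749, -0.614, -0.0628)  len=0.7333
  (v19,v24,v15) [--+] → (-2.13019, 0.814417, -0.0628)–(-2.13019, 1.0259, -0.0628)  len=0.2115
  (v15,v24,v20) [+-+] → (-2.13019, 0.814417, -0.0628)–(-2.13019, -1.0259, -0.0628)  len=1.8403
  (v22,v27,v23) [++-] → (-0.888138, -0.922442, -0.0628)–(-1.2749, -0.614, -0.0628)  len=0.4947
  (v23,v27,v28) [-+-] → (-0.888138, -0.922442, -0.0628)–(-0.3149, -1.3796, -0.0628)  len=0.7332
  (v24,v29,v20) [--+] → (-1.96486, -1.15776, -0.0628)–(-2.13019, -1.0259, -0.0628)  len=0.2115
  (v20,v29,v25) [+-+] → (-1.96486, -1.15776, -0.0628)–(-0.526143, -2.30512, -0.0628)  len=1.8402
  (v27,v32,v28) [++-] → (0.167424, -1.26949, -0.0628)–(-0.3149, -1.3796, -0.0628)  len=0.4947
  (v28,v32,v33) [-+-] → (0.167424, -1.26949, -0.0628)–(0.8823, -1.1063, -0.0628)  len=0.7333
  (v29,v34,v25) [--+] → (-0.319964, -2.25806, -0.0628)–(-0.526143, -2.30512, -0.0628)  len=0.2115
  (v25,v34,v30) [+-+] → (-0.319964, -2.25806, -0.0628)–(1.47416, -1.84853, -0.0628)  len=1.8403
  (v32,v2,v33) [++-] → (1.09691, -0.660598, -0.0628)–(0.8823, -1.1063, -0.0628)  len=0.4947
  (v33,v2,v3) [-+-] → (1.09691, -0.660598, -0.0628)–(1.415, 0, -0.0628)  len=0.7332
  (v34,v4,v30) [--+] → (1.56592, -1.658, -0.0628)–(1.47416, -1.84853, -0.0628)  len=0.2115
  (v30,v4,v0) [+-+] → (1.56592, -1.658, -0.0628)–(2.36438, 0, -0.0628)  len=1.8402

Chained into 2 loop(s):
  loop 1: 14 segments, perimeter = 8.5955
  loop 2: 14 segments, perimeter = 14.3621
Total perimeter = 22.958

loops=2 perimeter=22.958


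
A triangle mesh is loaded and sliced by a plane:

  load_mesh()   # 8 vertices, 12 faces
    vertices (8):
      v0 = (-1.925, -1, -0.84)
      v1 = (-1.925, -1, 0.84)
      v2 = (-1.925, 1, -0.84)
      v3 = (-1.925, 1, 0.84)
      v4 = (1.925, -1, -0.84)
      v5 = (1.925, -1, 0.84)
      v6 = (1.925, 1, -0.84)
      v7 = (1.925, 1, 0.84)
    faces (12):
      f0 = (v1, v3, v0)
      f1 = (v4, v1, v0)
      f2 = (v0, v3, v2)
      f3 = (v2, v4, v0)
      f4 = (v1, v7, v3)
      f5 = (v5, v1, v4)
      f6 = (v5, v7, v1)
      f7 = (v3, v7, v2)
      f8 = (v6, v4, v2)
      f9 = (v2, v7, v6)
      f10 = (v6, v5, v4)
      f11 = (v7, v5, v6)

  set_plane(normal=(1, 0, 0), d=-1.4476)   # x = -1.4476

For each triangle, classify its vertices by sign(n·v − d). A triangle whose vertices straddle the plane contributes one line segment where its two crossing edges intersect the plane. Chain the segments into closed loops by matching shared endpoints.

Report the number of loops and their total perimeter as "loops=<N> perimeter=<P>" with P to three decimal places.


loops=1 perimeter=7.360

Straddling triangles (8 of 12):
  (v4,v1,v0) [+--] → (-1.4476, -1, 0.63168)–(-1.4476, -1, -0.84)  len=1.4717
  (v2,v4,v0) [-+-] → (-1.4476, 0.752, -0.84)–(-1.4476, -1, -0.84)  len=1.7520
  (v1,v7,v3) [-+-] → (-1.4476, -0.752, 0.84)–(-1.4476, 1, 0.84)  len=1.7520
  (v5,v1,v4) [+-+] → (-1.4476, -1, 0.84)–(-1.4476, -1, 0.63168)  len=0.2083
  (v5,v7,v1) [++-] → (-1.4476, -0.752, 0.84)–(-1.4476, -1, 0.84)  len=0.2480
  (v3,v7,v2) [-+-] → (-1.4476, 1, 0.84)–(-1.4476, 1, -0.63168)  len=1.4717
  (v6,v4,v2) [++-] → (-1.4476, 0.752, -0.84)–(-1.4476, 1, -0.84)  len=0.2480
  (v2,v7,v6) [-++] → (-1.4476, 1, -0.63168)–(-1.4476, 1, -0.84)  len=0.2083

Chained into 1 loop(s):
  loop 1: 8 segments, perimeter = 7.3600
Total perimeter = 7.360


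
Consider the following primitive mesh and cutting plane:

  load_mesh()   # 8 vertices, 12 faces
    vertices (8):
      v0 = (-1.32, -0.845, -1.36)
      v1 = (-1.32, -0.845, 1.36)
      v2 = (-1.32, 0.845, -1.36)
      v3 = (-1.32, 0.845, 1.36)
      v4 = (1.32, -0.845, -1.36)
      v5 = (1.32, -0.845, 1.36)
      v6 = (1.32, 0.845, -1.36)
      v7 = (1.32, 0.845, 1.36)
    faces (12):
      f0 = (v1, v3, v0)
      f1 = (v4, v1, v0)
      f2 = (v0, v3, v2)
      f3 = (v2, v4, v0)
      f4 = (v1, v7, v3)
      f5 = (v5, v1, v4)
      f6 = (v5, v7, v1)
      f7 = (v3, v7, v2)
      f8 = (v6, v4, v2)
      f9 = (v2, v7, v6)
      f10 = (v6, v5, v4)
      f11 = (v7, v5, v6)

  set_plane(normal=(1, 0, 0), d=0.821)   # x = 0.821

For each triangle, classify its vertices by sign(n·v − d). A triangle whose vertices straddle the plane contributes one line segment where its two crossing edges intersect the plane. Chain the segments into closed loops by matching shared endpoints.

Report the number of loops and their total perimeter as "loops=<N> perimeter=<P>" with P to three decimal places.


Straddling triangles (8 of 12):
  (v4,v1,v0) [+--] → (0.821, -0.845, -0.845879)–(0.821, -0.845, -1.36)  len=0.5141
  (v2,v4,v0) [-+-] → (0.821, -0.525564, -1.36)–(0.821, -0.845, -1.36)  len=0.3194
  (v1,v7,v3) [-+-] → (0.821, 0.525564, 1.36)–(0.821, 0.845, 1.36)  len=0.3194
  (v5,v1,v4) [+-+] → (0.821, -0.845, 1.36)–(0.821, -0.845, -0.845879)  len=2.2059
  (v5,v7,v1) [++-] → (0.821, 0.525564, 1.36)–(0.821, -0.845, 1.36)  len=1.3706
  (v3,v7,v2) [-+-] → (0.821, 0.845, 1.36)–(0.821, 0.845, 0.845879)  len=0.5141
  (v6,v4,v2) [++-] → (0.821, -0.525564, -1.36)–(0.821, 0.845, -1.36)  len=1.3706
  (v2,v7,v6) [-++] → (0.821, 0.845, 0.845879)–(0.821, 0.845, -1.36)  len=2.2059

Chained into 1 loop(s):
  loop 1: 8 segments, perimeter = 8.8200
Total perimeter = 8.820

loops=1 perimeter=8.820


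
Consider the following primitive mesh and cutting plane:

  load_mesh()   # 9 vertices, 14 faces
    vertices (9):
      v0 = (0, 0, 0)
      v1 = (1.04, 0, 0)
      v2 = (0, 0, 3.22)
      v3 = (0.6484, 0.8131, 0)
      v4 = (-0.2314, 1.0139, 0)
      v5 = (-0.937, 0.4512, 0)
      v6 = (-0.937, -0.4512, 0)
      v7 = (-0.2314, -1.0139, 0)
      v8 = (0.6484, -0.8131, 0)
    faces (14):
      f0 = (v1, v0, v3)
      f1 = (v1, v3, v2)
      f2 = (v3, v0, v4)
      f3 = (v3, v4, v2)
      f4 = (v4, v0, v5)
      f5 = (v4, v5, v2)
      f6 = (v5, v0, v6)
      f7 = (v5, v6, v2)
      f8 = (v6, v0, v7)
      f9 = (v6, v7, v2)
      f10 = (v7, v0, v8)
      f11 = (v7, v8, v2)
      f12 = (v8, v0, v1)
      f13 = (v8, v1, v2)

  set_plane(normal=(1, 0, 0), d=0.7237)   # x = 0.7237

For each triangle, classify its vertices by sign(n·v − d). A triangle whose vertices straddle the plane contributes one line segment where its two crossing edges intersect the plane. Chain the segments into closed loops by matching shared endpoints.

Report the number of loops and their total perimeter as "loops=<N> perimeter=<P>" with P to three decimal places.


Straddling triangles (4 of 14):
  (v1,v0,v3) [+--] → (0.7237, 0, 0)–(0.7237, 0.656751, 0)  len=0.6568
  (v1,v3,v2) [+--] → (0.7237, 0.656751, 0)–(0.7237, 0, 0.979313)  len=1.1791
  (v8,v0,v1) [--+] → (0.7237, 0, 0)–(0.7237, -0.656751, 0)  len=0.6568
  (v8,v1,v2) [-+-] → (0.7237, -0.656751, 0)–(0.7237, 0, 0.979313)  len=1.1791

Chained into 1 loop(s):
  loop 1: 4 segments, perimeter = 3.6718
Total perimeter = 3.672

loops=1 perimeter=3.672


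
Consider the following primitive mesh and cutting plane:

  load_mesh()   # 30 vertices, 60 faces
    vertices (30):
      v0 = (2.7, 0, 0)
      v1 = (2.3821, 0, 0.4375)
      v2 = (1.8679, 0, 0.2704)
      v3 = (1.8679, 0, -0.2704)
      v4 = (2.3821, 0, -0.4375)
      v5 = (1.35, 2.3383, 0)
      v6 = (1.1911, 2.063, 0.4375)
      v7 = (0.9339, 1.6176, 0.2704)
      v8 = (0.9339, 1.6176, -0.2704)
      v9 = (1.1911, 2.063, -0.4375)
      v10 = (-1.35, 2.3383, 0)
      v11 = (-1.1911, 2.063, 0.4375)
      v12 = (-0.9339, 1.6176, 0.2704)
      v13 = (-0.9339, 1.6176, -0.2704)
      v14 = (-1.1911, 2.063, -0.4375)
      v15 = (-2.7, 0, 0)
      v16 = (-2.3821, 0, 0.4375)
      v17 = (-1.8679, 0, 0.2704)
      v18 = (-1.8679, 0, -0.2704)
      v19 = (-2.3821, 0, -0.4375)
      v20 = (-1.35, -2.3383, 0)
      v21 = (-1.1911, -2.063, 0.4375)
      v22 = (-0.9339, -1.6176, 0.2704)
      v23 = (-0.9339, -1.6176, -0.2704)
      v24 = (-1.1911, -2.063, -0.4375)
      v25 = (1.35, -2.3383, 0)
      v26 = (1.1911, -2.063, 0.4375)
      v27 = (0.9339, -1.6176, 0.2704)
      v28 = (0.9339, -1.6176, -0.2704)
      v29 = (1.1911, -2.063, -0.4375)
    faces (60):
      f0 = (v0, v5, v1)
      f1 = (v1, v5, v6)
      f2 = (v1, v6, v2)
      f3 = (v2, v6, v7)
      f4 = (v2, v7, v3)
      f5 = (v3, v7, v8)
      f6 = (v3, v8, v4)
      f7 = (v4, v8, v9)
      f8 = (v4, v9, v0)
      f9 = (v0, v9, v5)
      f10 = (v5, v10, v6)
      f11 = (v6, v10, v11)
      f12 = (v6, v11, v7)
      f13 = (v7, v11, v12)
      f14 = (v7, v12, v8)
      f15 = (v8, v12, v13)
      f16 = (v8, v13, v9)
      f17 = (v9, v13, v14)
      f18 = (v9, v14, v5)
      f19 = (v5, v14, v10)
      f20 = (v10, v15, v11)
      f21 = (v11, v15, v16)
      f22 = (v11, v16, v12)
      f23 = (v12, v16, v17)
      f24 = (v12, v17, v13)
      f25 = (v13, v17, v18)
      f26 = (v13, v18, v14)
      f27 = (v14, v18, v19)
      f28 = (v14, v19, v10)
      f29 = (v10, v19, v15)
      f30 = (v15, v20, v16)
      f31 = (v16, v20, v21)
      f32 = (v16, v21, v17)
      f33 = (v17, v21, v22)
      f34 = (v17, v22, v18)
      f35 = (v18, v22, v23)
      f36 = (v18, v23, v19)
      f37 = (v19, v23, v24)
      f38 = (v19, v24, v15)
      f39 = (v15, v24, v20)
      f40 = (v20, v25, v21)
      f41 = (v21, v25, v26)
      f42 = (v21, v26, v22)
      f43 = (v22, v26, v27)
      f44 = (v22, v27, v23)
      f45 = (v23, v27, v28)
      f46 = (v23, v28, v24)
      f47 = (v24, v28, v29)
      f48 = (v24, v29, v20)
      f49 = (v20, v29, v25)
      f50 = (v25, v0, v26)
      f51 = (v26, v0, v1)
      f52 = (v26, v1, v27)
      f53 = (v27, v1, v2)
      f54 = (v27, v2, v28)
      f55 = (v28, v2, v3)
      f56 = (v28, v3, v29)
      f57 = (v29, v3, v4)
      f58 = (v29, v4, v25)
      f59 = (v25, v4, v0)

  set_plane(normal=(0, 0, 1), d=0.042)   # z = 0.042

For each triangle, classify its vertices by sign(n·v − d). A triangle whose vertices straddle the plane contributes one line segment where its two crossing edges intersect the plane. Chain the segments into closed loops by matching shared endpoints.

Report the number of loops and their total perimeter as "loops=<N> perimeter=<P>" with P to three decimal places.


loops=2 perimeter=27.224

Straddling triangles (24 of 60):
  (v0,v5,v1) [--+] → (1.44908, 2.11382, 0.042)–(2.66948, 0, 0.042)  len=2.4408
  (v1,v5,v6) [+-+] → (1.44908, 2.11382, 0.042)–(1.33475, 2.31187, 0.042)  len=0.2287
  (v2,v7,v3) [++-] → (1.32836, 0.934427, 0.042)–(1.8679, 0, 0.042)  len=1.0790
  (v3,v7,v8) [-+-] → (1.32836, 0.934427, 0.042)–(0.9339, 1.6176, 0.042)  len=0.7889
  (v5,v10,v6) [--+] → (-1.10605, 2.31187, 0.042)–(1.33475, 2.31187, 0.042)  len=2.4408
  (v6,v10,v11) [+-+] → (-1.10605, 2.31187, 0.042)–(-1.33475, 2.31187, 0.042)  len=0.2287
  (v7,v12,v8) [++-] → (-0.145058, 1.6176, 0.042)–(0.9339, 1.6176, 0.042)  len=1.0790
  (v8,v12,v13) [-+-] → (-0.145058, 1.6176, 0.042)–(-0.9339, 1.6176, 0.042)  len=0.7888
  (v10,v15,v11) [--+] → (-2.55515, 0.198048, 0.042)–(-1.33475, 2.31187, 0.042)  len=2.4408
  (v11,v15,v16) [+-+] → (-2.55515, 0.198048, 0.042)–(-2.66948, 0, 0.042)  len=0.2287
  (v12,v17,v13) [++-] → (-1.47344, 0.683173, 0.042)–(-0.9339, 1.6176, 0.042)  len=1.0790
  (v13,v17,v18) [-+-] → (-1.47344, 0.683173, 0.042)–(-1.8679, 0, 0.042)  len=0.7889
  (v15,v20,v16) [--+] → (-1.44908, -2.11382, 0.042)–(-2.66948, 0, 0.042)  len=2.4408
  (v16,v20,v21) [+-+] → (-1.44908, -2.11382, 0.042)–(-1.33475, -2.31187, 0.042)  len=0.2287
  (v17,v22,v18) [++-] → (-1.32836, -0.934427, 0.042)–(-1.8679, 0, 0.042)  len=1.0790
  (v18,v22,v23) [-+-] → (-1.32836, -0.934427, 0.042)–(-0.9339, -1.6176, 0.042)  len=0.7889
  (v20,v25,v21) [--+] → (1.10605, -2.31187, 0.042)–(-1.33475, -2.31187, 0.042)  len=2.4408
  (v21,v25,v26) [+-+] → (1.10605, -2.31187, 0.042)–(1.33475, -2.31187, 0.042)  len=0.2287
  (v22,v27,v23) [++-] → (0.145058, -1.6176, 0.042)–(-0.9339, -1.6176, 0.042)  len=1.0790
  (v23,v27,v28) [-+-] → (0.145058, -1.6176, 0.042)–(0.9339, -1.6176, 0.042)  len=0.7888
  (v25,v0,v26) [--+] → (2.55515, -0.198048, 0.042)–(1.33475, -2.31187, 0.042)  len=2.4408
  (v26,v0,v1) [+-+] → (2.55515, -0.198048, 0.042)–(2.66948, 0, 0.042)  len=0.2287
  (v27,v2,v28) [++-] → (1.47344, -0.683173, 0.042)–(0.9339, -1.6176, 0.042)  len=1.0790
  (v28,v2,v3) [-+-] → (1.47344, -0.683173, 0.042)–(1.8679, 0, 0.042)  len=0.7889

Chained into 2 loop(s):
  loop 1: 12 segments, perimeter = 16.0170
  loop 2: 12 segments, perimeter = 11.2071
Total perimeter = 27.224


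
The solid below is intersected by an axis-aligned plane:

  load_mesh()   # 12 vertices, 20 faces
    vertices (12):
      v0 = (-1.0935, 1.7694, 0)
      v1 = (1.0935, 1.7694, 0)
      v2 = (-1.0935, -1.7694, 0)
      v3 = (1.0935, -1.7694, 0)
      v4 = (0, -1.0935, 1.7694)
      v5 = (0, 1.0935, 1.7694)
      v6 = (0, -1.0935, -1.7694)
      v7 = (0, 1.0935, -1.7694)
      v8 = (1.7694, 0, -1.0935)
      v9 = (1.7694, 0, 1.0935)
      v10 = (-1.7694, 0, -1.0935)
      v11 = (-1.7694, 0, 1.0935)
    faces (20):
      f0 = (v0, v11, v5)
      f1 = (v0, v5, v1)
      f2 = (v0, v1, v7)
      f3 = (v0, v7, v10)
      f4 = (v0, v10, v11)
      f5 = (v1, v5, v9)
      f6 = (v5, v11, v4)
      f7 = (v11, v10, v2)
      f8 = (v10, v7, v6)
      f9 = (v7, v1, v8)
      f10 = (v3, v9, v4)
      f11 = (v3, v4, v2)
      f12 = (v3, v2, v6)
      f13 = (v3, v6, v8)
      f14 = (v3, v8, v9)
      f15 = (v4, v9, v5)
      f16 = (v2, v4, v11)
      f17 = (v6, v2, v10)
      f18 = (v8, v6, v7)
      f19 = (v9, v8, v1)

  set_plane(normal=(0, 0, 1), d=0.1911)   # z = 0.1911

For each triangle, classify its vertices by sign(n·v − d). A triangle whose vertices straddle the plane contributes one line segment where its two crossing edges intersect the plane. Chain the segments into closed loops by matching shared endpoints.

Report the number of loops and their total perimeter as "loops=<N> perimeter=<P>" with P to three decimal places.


loops=1 perimeter=11.490

Straddling triangles (10 of 20):
  (v0,v11,v5) [-++] → (-1.21162, 1.46018, 0.1911)–(-0.975399, 1.6964, 0.1911)  len=0.3341
  (v0,v5,v1) [-+-] → (-0.975399, 1.6964, 0.1911)–(0.975399, 1.6964, 0.1911)  len=1.9508
  (v0,v10,v11) [--+] → (-1.7694, 0, 0.1911)–(-1.21162, 1.46018, 0.1911)  len=1.5631
  (v1,v5,v9) [-++] → (0.975399, 1.6964, 0.1911)–(1.21162, 1.46018, 0.1911)  len=0.3341
  (v11,v10,v2) [+--] → (-1.7694, 0, 0.1911)–(-1.21162, -1.46018, 0.1911)  len=1.5631
  (v3,v9,v4) [-++] → (1.21162, -1.46018, 0.1911)–(0.975399, -1.6964, 0.1911)  len=0.3341
  (v3,v4,v2) [-+-] → (0.975399, -1.6964, 0.1911)–(-0.975399, -1.6964, 0.1911)  len=1.9508
  (v3,v8,v9) [--+] → (1.7694, 0, 0.1911)–(1.21162, -1.46018, 0.1911)  len=1.5631
  (v2,v4,v11) [-++] → (-0.975399, -1.6964, 0.1911)–(-1.21162, -1.46018, 0.1911)  len=0.3341
  (v9,v8,v1) [+--] → (1.7694, 0, 0.1911)–(1.21162, 1.46018, 0.1911)  len=1.5631

Chained into 1 loop(s):
  loop 1: 10 segments, perimeter = 11.4902
Total perimeter = 11.490


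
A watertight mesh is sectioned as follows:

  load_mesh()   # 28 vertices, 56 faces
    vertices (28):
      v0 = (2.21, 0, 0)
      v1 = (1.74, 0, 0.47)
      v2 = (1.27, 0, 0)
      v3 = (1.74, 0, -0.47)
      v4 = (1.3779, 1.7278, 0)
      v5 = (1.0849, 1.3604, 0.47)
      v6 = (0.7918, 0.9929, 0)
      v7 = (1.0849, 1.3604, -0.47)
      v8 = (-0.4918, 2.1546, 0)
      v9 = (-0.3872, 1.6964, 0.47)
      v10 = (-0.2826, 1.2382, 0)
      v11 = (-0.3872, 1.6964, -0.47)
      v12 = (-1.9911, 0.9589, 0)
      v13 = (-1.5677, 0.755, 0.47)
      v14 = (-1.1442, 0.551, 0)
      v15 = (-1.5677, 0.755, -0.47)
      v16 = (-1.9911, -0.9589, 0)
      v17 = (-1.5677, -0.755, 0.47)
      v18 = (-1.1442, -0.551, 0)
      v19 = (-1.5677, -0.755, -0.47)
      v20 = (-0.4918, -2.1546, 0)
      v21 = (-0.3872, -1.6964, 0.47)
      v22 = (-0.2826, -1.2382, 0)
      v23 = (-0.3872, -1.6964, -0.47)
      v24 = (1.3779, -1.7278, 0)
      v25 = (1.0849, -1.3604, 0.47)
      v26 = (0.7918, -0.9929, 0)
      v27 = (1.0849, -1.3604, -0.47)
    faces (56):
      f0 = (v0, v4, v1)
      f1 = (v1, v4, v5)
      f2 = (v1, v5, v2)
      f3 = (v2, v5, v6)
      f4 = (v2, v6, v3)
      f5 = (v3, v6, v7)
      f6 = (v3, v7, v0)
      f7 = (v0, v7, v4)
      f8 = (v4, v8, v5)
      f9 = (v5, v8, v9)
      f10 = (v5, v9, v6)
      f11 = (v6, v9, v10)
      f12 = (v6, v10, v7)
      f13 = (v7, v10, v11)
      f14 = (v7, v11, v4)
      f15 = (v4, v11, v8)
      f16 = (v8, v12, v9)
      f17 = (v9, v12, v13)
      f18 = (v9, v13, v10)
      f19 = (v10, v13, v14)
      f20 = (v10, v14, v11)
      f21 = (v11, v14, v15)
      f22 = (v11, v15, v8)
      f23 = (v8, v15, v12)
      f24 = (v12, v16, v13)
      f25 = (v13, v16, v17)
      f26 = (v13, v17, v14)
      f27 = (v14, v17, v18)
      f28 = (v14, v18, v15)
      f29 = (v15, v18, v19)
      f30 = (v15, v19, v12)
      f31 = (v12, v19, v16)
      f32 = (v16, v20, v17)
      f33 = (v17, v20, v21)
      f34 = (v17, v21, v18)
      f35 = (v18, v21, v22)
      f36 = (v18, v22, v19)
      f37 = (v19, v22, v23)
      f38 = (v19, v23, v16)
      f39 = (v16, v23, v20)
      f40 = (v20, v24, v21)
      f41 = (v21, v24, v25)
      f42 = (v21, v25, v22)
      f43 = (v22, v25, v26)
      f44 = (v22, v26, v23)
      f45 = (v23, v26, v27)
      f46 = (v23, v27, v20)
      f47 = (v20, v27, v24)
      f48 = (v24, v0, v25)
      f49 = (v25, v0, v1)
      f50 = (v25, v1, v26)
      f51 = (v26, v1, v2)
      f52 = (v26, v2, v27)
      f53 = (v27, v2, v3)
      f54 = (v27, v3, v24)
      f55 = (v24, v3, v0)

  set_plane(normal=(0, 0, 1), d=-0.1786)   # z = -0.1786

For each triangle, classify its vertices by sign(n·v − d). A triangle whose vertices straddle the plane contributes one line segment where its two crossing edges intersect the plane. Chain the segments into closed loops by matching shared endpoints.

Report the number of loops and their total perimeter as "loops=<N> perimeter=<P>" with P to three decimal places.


loops=2 perimeter=21.139

Straddling triangles (28 of 56):
  (v2,v6,v3) [++-] → (1.15212, 0.615598, -0.1786)–(1.4486, 0, -0.1786)  len=0.6833
  (v3,v6,v7) [-+-] → (1.15212, 0.615598, -0.1786)–(0.903178, 1.13255, -0.1786)  len=0.5738
  (v3,v7,v0) [--+] → (1.78246, 0.516952, -0.1786)–(2.0314, 0, -0.1786)  len=0.5738
  (v0,v7,v4) [+-+] → (1.78246, 0.516952, -0.1786)–(1.26656, 1.58819, -0.1786)  len=1.1890
  (v6,v10,v7) [++-] → (0.23705, 1.28464, -0.1786)–(0.903178, 1.13255, -0.1786)  len=0.6833
  (v7,v10,v11) [-+-] → (0.23705, 1.28464, -0.1786)–(-0.322348, 1.41232, -0.1786)  len=0.5738
  (v7,v11,v4) [--+] → (0.707162, 1.71587, -0.1786)–(1.26656, 1.58819, -0.1786)  len=0.5738
  (v4,v11,v8) [+-+] → (0.707162, 1.71587, -0.1786)–(-0.452052, 1.98048, -0.1786)  len=1.1890
  (v10,v14,v11) [++-] → (-0.85654, 0.986252, -0.1786)–(-0.322348, 1.41232, -0.1786)  len=0.6833
  (v11,v14,v15) [-+-] → (-0.85654, 0.986252, -0.1786)–(-1.30513, 0.62852, -0.1786)  len=0.5738
  (v11,v15,v8) [--+] → (-0.900642, 1.62275, -0.1786)–(-0.452052, 1.98048, -0.1786)  len=0.5738
  (v8,v15,v12) [+-+] → (-0.900642, 1.62275, -0.1786)–(-1.83021, 0.881418, -0.1786)  len=1.1890
  (v14,v18,v15) [++-] → (-1.30513, -0.05472, -0.1786)–(-1.30513, 0.62852, -0.1786)  len=0.6832
  (v15,v18,v19) [-+-] → (-1.30513, -0.05472, -0.1786)–(-1.30513, -0.62852, -0.1786)  len=0.5738
  (v15,v19,v12) [--+] → (-1.83021, 0.307618, -0.1786)–(-1.83021, 0.881418, -0.1786)  len=0.5738
  (v12,v19,v16) [+-+] → (-1.83021, 0.307618, -0.1786)–(-1.83021, -0.881418, -0.1786)  len=1.1890
  (v18,v22,v19) [++-] → (-0.770938, -1.05458, -0.1786)–(-1.30513, -0.62852, -0.1786)  len=0.6833
  (v19,v22,v23) [-+-] → (-0.770938, -1.05458, -0.1786)–(-0.322348, -1.41232, -0.1786)  len=0.5738
  (v19,v23,v16) [--+] → (-1.38162, -1.23915, -0.1786)–(-1.83021, -0.881418, -0.1786)  len=0.5738
  (v16,v23,v20) [+-+] → (-1.38162, -1.23915, -0.1786)–(-0.452052, -1.98048, -0.1786)  len=1.1890
  (v22,v26,v23) [++-] → (0.34378, -1.26023, -0.1786)–(-0.322348, -1.41232, -0.1786)  len=0.6833
  (v23,v26,v27) [-+-] → (0.34378, -1.26023, -0.1786)–(0.903178, -1.13255, -0.1786)  len=0.5738
  (v23,v27,v20) [--+] → (0.107346, -1.8528, -0.1786)–(-0.452052, -1.98048, -0.1786)  len=0.5738
  (v20,v27,v24) [+-+] → (0.107346, -1.8528, -0.1786)–(1.26656, -1.58819, -0.1786)  len=1.1890
  (v26,v2,v27) [++-] → (1.19966, -0.516952, -0.1786)–(0.903178, -1.13255, -0.1786)  len=0.6833
  (v27,v2,v3) [-+-] → (1.19966, -0.516952, -0.1786)–(1.4486, 0, -0.1786)  len=0.5738
  (v27,v3,v24) [--+] → (1.5155, -1.07124, -0.1786)–(1.26656, -1.58819, -0.1786)  len=0.5738
  (v24,v3,v0) [+-+] → (1.5155, -1.07124, -0.1786)–(2.0314, 0, -0.1786)  len=1.1890

Chained into 2 loop(s):
  loop 1: 14 segments, perimeter = 8.7993
  loop 2: 14 segments, perimeter = 12.3395
Total perimeter = 21.139


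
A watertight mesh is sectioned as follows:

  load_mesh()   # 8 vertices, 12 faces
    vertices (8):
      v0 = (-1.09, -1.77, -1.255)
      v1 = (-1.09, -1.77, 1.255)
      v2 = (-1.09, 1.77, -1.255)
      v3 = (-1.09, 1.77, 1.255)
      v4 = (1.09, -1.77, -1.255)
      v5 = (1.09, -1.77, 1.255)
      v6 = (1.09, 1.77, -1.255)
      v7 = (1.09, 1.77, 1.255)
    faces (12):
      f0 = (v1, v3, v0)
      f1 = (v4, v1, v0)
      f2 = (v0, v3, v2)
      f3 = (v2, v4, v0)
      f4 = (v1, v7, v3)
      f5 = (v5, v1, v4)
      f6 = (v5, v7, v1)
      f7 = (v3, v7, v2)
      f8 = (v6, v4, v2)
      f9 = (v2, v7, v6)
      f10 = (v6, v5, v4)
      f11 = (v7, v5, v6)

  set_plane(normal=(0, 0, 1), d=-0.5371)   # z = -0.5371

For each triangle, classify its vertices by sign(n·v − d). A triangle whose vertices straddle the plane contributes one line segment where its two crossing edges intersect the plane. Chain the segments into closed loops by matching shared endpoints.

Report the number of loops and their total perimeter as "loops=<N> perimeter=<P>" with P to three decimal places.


Straddling triangles (8 of 12):
  (v1,v3,v0) [++-] → (-1.09, -0.757504, -0.5371)–(-1.09, -1.77, -0.5371)  len=1.0125
  (v4,v1,v0) [-+-] → (0.466485, -1.77, -0.5371)–(-1.09, -1.77, -0.5371)  len=1.5565
  (v0,v3,v2) [-+-] → (-1.09, -0.757504, -0.5371)–(-1.09, 1.77, -0.5371)  len=2.5275
  (v5,v1,v4) [++-] → (0.466485, -1.77, -0.5371)–(1.09, -1.77, -0.5371)  len=0.6235
  (v3,v7,v2) [++-] → (-0.466485, 1.77, -0.5371)–(-1.09, 1.77, -0.5371)  len=0.6235
  (v2,v7,v6) [-+-] → (-0.466485, 1.77, -0.5371)–(1.09, 1.77, -0.5371)  len=1.5565
  (v6,v5,v4) [-+-] → (1.09, 0.757504, -0.5371)–(1.09, -1.77, -0.5371)  len=2.5275
  (v7,v5,v6) [++-] → (1.09, 0.757504, -0.5371)–(1.09, 1.77, -0.5371)  len=1.0125

Chained into 1 loop(s):
  loop 1: 8 segments, perimeter = 11.4400
Total perimeter = 11.440

loops=1 perimeter=11.440


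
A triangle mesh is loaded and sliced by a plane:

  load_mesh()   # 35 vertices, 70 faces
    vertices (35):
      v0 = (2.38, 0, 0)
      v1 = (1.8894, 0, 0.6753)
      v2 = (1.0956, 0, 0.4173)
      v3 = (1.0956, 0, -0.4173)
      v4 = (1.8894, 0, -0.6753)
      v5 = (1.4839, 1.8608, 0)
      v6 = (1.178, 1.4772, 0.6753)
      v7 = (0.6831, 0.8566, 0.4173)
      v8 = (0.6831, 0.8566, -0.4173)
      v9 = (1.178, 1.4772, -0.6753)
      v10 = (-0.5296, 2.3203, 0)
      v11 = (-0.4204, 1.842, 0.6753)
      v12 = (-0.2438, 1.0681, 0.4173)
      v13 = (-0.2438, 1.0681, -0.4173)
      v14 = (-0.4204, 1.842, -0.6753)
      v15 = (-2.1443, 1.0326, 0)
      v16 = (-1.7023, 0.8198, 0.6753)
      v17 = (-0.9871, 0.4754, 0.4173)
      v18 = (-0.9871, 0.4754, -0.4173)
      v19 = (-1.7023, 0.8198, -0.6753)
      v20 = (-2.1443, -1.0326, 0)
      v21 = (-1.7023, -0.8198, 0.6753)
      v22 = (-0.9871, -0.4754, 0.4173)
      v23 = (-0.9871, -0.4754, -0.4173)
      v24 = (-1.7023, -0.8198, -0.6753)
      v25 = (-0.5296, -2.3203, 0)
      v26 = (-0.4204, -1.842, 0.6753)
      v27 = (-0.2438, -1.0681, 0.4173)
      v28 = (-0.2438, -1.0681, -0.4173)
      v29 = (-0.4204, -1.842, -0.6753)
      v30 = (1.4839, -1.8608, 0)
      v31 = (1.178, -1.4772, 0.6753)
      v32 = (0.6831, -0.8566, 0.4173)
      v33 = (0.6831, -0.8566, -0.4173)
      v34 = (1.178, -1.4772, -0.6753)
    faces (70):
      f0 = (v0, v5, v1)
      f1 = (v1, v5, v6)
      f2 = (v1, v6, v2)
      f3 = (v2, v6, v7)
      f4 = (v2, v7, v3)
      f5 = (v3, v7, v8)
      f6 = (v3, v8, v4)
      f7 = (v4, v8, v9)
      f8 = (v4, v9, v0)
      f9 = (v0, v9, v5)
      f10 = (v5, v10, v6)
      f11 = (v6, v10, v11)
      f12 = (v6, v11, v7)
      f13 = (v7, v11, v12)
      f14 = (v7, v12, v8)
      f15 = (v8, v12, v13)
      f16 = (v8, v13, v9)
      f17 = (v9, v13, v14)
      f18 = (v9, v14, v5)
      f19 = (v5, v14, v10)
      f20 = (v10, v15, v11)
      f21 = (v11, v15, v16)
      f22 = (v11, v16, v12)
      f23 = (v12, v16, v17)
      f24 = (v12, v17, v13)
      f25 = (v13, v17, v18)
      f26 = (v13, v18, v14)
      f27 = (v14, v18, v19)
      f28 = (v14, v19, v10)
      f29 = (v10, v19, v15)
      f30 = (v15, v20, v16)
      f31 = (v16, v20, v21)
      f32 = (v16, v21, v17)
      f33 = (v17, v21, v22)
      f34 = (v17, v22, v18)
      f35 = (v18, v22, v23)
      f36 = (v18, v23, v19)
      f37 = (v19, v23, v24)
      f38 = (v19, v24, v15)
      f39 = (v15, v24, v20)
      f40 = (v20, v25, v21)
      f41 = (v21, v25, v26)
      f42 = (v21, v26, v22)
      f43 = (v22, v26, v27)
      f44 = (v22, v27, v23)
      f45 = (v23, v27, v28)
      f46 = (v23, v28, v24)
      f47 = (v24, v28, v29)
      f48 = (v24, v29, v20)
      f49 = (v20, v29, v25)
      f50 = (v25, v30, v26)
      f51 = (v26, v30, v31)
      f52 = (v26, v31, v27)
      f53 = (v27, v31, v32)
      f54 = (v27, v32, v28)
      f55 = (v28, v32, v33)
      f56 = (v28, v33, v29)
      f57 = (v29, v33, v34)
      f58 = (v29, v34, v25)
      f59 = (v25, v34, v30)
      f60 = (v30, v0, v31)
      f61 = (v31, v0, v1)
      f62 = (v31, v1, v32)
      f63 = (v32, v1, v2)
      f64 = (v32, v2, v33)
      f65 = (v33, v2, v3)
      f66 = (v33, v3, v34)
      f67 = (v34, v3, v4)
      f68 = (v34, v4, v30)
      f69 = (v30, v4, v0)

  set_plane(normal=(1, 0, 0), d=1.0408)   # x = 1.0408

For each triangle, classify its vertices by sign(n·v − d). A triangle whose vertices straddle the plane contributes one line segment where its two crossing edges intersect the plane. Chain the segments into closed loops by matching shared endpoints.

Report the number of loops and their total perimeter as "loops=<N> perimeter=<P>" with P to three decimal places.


Straddling triangles (24 of 70):
  (v2,v6,v7) [++-] → (1.0408, 1.30515, 0.603775)–(1.0408, 0.113798, 0.4173)  len=1.2059
  (v2,v7,v3) [+-+] → (1.0408, 0.113798, 0.4173)–(1.0408, 0.113798, -0.306425)  len=0.7237
  (v3,v7,v8) [+--] → (1.0408, 0.113798, -0.306425)–(1.0408, 0.113798, -0.4173)  len=0.1109
  (v3,v8,v4) [+-+] → (1.0408, 0.113798, -0.4173)–(1.0408, 0.602595, -0.493804)  len=0.4947
  (v4,v8,v9) [+-+] → (1.0408, 0.602595, -0.493804)–(1.0408, 1.30515, -0.603775)  len=0.7111
  (v5,v10,v6) [+-+] → (1.0408, 1.96192, 0)–(1.0408, 1.54494, 0.621042)  len=0.7480
  (v6,v10,v11) [+--] → (1.0408, 1.54494, 0.621042)–(1.0408, 1.50851, 0.6753)  len=0.0654
  (v6,v11,v7) [+--] → (1.0408, 1.50851, 0.6753)–(1.0408, 1.30515, 0.603775)  len=0.2156
  (v8,v13,v9) [--+] → (1.0408, 1.43772, -0.650404)–(1.0408, 1.30515, -0.603775)  len=0.1405
  (v9,v13,v14) [+--] → (1.0408, 1.43772, -0.650404)–(1.0408, 1.50851, -0.6753)  len=0.0750
  (v9,v14,v5) [+-+] → (1.0408, 1.50851, -0.6753)–(1.0408, 1.85643, -0.157131)  len=0.6241
  (v5,v14,v10) [+--] → (1.0408, 1.85643, -0.157131)–(1.0408, 1.96192, 0)  len=0.1893
  (v25,v30,v26) [-+-] → (1.0408, -1.96192, 0)–(1.0408, -1.85643, 0.157131)  len=0.1893
  (v26,v30,v31) [-++] → (1.0408, -1.85643, 0.157131)–(1.0408, -1.50851, 0.6753)  len=0.6241
  (v26,v31,v27) [-+-] → (1.0408, -1.50851, 0.6753)–(1.0408, -1.43772, 0.650404)  len=0.0750
  (v27,v31,v32) [-+-] → (1.0408, -1.43772, 0.650404)–(1.0408, -1.30515, 0.603775)  len=0.1405
  (v29,v33,v34) [--+] → (1.0408, -1.30515, -0.603775)–(1.0408, -1.50851, -0.6753)  len=0.2156
  (v29,v34,v25) [-+-] → (1.0408, -1.50851, -0.6753)–(1.0408, -1.54494, -0.621042)  len=0.0654
  (v25,v34,v30) [-++] → (1.0408, -1.54494, -0.621042)–(1.0408, -1.96192, 0)  len=0.7480
  (v31,v1,v32) [++-] → (1.0408, -0.602595, 0.493804)–(1.0408, -1.30515, 0.603775)  len=0.7111
  (v32,v1,v2) [-++] → (1.0408, -0.602595, 0.493804)–(1.0408, -0.113798, 0.4173)  len=0.4947
  (v32,v2,v33) [-+-] → (1.0408, -0.113798, 0.4173)–(1.0408, -0.113798, 0.306425)  len=0.1109
  (v33,v2,v3) [-++] → (1.0408, -0.113798, 0.306425)–(1.0408, -0.113798, -0.4173)  len=0.7237
  (v33,v3,v34) [-++] → (1.0408, -0.113798, -0.4173)–(1.0408, -1.30515, -0.603775)  len=1.2059

Chained into 2 loop(s):
  loop 1: 12 segments, perimeter = 5.3042
  loop 2: 12 segments, perimeter = 5.3042
Total perimeter = 10.608

loops=2 perimeter=10.608


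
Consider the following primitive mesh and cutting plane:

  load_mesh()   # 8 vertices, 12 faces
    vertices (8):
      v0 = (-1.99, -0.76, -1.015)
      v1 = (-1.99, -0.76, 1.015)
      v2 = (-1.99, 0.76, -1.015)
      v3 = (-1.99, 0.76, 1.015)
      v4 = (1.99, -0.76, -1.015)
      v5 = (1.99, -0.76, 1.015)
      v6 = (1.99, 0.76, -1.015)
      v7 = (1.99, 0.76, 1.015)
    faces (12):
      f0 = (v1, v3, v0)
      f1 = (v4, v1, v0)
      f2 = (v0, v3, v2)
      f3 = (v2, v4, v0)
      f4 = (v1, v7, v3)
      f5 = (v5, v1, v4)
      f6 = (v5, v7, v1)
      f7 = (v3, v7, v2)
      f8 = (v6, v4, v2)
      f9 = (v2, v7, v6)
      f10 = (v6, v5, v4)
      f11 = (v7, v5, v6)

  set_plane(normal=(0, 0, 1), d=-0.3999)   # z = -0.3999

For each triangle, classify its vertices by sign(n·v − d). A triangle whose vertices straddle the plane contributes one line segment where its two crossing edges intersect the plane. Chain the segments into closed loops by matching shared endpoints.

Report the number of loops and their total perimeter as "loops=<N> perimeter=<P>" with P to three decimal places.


Straddling triangles (8 of 12):
  (v1,v3,v0) [++-] → (-1.99, -0.299433, -0.3999)–(-1.99, -0.76, -0.3999)  len=0.4606
  (v4,v1,v0) [-+-] → (0.78404, -0.76, -0.3999)–(-1.99, -0.76, -0.3999)  len=2.7740
  (v0,v3,v2) [-+-] → (-1.99, -0.299433, -0.3999)–(-1.99, 0.76, -0.3999)  len=1.0594
  (v5,v1,v4) [++-] → (0.78404, -0.76, -0.3999)–(1.99, -0.76, -0.3999)  len=1.2060
  (v3,v7,v2) [++-] → (-0.78404, 0.76, -0.3999)–(-1.99, 0.76, -0.3999)  len=1.2060
  (v2,v7,v6) [-+-] → (-0.78404, 0.76, -0.3999)–(1.99, 0.76, -0.3999)  len=2.7740
  (v6,v5,v4) [-+-] → (1.99, 0.299433, -0.3999)–(1.99, -0.76, -0.3999)  len=1.0594
  (v7,v5,v6) [++-] → (1.99, 0.299433, -0.3999)–(1.99, 0.76, -0.3999)  len=0.4606

Chained into 1 loop(s):
  loop 1: 8 segments, perimeter = 11.0000
Total perimeter = 11.000

loops=1 perimeter=11.000


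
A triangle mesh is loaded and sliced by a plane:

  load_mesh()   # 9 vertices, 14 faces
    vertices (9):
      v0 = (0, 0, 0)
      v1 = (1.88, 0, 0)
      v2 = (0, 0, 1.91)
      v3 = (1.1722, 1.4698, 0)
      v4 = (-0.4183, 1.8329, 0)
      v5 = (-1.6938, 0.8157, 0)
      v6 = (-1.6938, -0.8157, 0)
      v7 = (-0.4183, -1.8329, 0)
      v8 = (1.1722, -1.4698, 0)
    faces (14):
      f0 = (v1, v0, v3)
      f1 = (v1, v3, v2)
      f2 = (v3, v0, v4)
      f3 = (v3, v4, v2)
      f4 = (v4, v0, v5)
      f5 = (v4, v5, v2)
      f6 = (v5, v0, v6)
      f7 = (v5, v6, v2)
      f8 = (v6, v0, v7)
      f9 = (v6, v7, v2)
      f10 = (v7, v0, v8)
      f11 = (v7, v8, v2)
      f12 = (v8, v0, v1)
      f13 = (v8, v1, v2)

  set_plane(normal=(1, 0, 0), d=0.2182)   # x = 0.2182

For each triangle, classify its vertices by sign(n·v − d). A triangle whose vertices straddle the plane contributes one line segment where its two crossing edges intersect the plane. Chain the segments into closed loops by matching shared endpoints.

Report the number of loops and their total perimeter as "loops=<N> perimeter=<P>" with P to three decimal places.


loops=1 perimeter=8.187

Straddling triangles (8 of 14):
  (v1,v0,v3) [+-+] → (0.2182, 0, 0)–(0.2182, 0.273597, 0)  len=0.2736
  (v1,v3,v2) [++-] → (0.2182, 0.273597, 1.55446)–(0.2182, 0, 1.68832)  len=0.3046
  (v3,v0,v4) [+--] → (0.2182, 0.273597, 0)–(0.2182, 1.68759, 0)  len=1.4140
  (v3,v4,v2) [+--] → (0.2182, 1.68759, 0)–(0.2182, 0.273597, 1.55446)  len=2.1014
  (v7,v0,v8) [--+] → (0.2182, -0.273597, 0)–(0.2182, -1.68759, 0)  len=1.4140
  (v7,v8,v2) [-+-] → (0.2182, -1.68759, 0)–(0.2182, -0.273597, 1.55446)  len=2.1014
  (v8,v0,v1) [+-+] → (0.2182, -0.273597, 0)–(0.2182, 0, 0)  len=0.2736
  (v8,v1,v2) [++-] → (0.2182, 0, 1.68832)–(0.2182, -0.273597, 1.55446)  len=0.3046

Chained into 1 loop(s):
  loop 1: 8 segments, perimeter = 8.1871
Total perimeter = 8.187


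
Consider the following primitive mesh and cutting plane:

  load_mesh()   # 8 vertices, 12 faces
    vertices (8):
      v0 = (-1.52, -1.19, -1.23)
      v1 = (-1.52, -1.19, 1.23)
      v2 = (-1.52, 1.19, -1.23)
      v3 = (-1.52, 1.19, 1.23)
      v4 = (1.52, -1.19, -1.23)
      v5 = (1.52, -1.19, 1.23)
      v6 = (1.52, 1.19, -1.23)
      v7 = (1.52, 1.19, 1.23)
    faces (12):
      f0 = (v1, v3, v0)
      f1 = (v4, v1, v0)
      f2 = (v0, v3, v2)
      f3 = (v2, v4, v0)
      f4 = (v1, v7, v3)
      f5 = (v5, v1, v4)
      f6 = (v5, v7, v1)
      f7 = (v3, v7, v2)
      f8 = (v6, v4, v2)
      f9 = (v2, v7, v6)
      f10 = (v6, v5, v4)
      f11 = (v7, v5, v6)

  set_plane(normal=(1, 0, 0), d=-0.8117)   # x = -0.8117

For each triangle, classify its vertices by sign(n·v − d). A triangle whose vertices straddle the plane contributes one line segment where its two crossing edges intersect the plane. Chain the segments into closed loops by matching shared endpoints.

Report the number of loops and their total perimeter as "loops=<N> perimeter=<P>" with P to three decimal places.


loops=1 perimeter=9.680

Straddling triangles (8 of 12):
  (v4,v1,v0) [+--] → (-0.8117, -1.19, 0.656836)–(-0.8117, -1.19, -1.23)  len=1.8868
  (v2,v4,v0) [-+-] → (-0.8117, 0.635476, -1.23)–(-0.8117, -1.19, -1.23)  len=1.8255
  (v1,v7,v3) [-+-] → (-0.8117, -0.635476, 1.23)–(-0.8117, 1.19, 1.23)  len=1.8255
  (v5,v1,v4) [+-+] → (-0.8117, -1.19, 1.23)–(-0.8117, -1.19, 0.656836)  len=0.5732
  (v5,v7,v1) [++-] → (-0.8117, -0.635476, 1.23)–(-0.8117, -1.19, 1.23)  len=0.5545
  (v3,v7,v2) [-+-] → (-0.8117, 1.19, 1.23)–(-0.8117, 1.19, -0.656836)  len=1.8868
  (v6,v4,v2) [++-] → (-0.8117, 0.635476, -1.23)–(-0.8117, 1.19, -1.23)  len=0.5545
  (v2,v7,v6) [-++] → (-0.8117, 1.19, -0.656836)–(-0.8117, 1.19, -1.23)  len=0.5732

Chained into 1 loop(s):
  loop 1: 8 segments, perimeter = 9.6800
Total perimeter = 9.680


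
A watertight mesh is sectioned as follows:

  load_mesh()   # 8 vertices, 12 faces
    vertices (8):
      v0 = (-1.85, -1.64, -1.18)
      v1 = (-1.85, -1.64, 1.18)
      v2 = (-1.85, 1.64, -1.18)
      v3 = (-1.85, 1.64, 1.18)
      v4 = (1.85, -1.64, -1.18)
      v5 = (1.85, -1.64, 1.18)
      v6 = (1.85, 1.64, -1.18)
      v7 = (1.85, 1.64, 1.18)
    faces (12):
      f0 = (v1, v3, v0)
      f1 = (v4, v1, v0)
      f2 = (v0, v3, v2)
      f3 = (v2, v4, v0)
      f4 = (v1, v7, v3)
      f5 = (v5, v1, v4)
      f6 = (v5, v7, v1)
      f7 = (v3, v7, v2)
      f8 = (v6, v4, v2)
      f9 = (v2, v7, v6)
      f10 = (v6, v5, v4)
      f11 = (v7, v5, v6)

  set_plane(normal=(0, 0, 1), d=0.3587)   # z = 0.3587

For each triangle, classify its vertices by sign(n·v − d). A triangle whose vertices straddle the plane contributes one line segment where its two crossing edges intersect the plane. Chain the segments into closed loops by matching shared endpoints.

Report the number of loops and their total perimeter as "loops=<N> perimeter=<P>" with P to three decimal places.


Straddling triangles (8 of 12):
  (v1,v3,v0) [++-] → (-1.85, 0.498532, 0.3587)–(-1.85, -1.64, 0.3587)  len=2.1385
  (v4,v1,v0) [-+-] → (-0.562369, -1.64, 0.3587)–(-1.85, -1.64, 0.3587)  len=1.2876
  (v0,v3,v2) [-+-] → (-1.85, 0.498532, 0.3587)–(-1.85, 1.64, 0.3587)  len=1.1415
  (v5,v1,v4) [++-] → (-0.562369, -1.64, 0.3587)–(1.85, -1.64, 0.3587)  len=2.4124
  (v3,v7,v2) [++-] → (0.562369, 1.64, 0.3587)–(-1.85, 1.64, 0.3587)  len=2.4124
  (v2,v7,v6) [-+-] → (0.562369, 1.64, 0.3587)–(1.85, 1.64, 0.3587)  len=1.2876
  (v6,v5,v4) [-+-] → (1.85, -0.498532, 0.3587)–(1.85, -1.64, 0.3587)  len=1.1415
  (v7,v5,v6) [++-] → (1.85, -0.498532, 0.3587)–(1.85, 1.64, 0.3587)  len=2.1385

Chained into 1 loop(s):
  loop 1: 8 segments, perimeter = 13.9600
Total perimeter = 13.960

loops=1 perimeter=13.960
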